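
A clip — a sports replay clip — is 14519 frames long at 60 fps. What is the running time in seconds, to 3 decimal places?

241.983 seconds

Running time = 14519 × 1/60 = 14519/60 s ≈ 241.983 s.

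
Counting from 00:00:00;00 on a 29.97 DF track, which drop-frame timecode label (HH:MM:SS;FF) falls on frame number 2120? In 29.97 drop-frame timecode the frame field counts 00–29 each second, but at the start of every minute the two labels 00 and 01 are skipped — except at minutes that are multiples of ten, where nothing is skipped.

00:01:10;22

Each 10-minute DF block holds 10 × 60 × 30 − 9 × 2 = 17982 frames. 2120 ÷ 17982 → 0 full blocks, remainder 2120.
Within the partial block the first minute is 1800 frames and each further minute 1798, so 1 further minute boundary passed. Total skipped labels = 18 × 0 + 2 × 1 = 2.
Non-drop label index = 2120 + 2 = 2122; at 30 labels/s that is 00:01:10:22, i.e. DF 00:01:10;22.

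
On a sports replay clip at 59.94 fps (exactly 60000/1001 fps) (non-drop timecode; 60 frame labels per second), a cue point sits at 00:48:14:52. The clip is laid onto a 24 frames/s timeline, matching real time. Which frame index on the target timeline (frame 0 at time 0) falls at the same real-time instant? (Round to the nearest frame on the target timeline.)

frame 69546

Source frame index: (0×3600 + 48×60 + 14) × 60 + 52 = 173692.
Real time: 173692 / (60000/1001) = 43466423/15000 s.
Target frame: (43466423/15000) × (24) = 43466423/625 ≈ 69546.277 → 69546.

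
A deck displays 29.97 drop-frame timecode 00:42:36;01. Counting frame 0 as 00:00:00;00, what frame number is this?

Complete 10-minute blocks: 4, each 17982 frames → 71928.
Remaining 2 whole minutes in the current block: 1800 + 1 × 1798 = 3598 frames.
Within the current minute: 36 × 30 + 1 − 2 = 1079 (labels ;00/;01 skipped at this minute). Total = 71928 + 3598 + 1079 = 76605.

76605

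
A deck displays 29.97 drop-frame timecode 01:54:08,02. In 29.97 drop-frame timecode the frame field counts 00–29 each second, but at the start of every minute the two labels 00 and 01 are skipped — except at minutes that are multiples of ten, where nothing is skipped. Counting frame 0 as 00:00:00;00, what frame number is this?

205236

Complete 10-minute blocks: 11, each 17982 frames → 197802.
Remaining 4 whole minutes in the current block: 1800 + 3 × 1798 = 7194 frames.
Within the current minute: 8 × 30 + 2 − 2 = 240 (labels ;00/;01 skipped at this minute). Total = 197802 + 7194 + 240 = 205236.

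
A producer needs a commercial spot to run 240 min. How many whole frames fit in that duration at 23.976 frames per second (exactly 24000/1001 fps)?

240 min = 14400 s.
Frames = 14400 × 24000/1001 = 345600000/1001 ≈ 345254.7453.
Complete frames: 345254.

345254 frames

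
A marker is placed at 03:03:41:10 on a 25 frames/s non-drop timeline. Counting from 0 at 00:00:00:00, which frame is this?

Total seconds to the label: (3 × 3600 + 3 × 60 + 41) = 11021.
Frame index = 11021 × 25 + 10 = 275535.

frame 275535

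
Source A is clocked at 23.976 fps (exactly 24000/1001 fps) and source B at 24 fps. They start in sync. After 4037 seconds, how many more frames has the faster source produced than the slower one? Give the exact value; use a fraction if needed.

8808/91 frames

A emits 24000/1001 × 4037 = 8808000/91 frames; B emits 24 × 4037 = 96888.
Difference = 8808/91 frames (≈ 96.7912); B is ahead of A.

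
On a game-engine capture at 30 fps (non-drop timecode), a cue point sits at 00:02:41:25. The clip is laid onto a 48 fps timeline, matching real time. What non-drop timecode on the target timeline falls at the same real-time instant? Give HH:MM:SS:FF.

00:02:41:40

Source frame index: (0×3600 + 2×60 + 41) × 30 + 25 = 4855.
Real time: 4855 / (30) = 971/6 s.
Target frame: (971/6) × (48) = 7768.
At 48 labels/s: frame 7768 → 00:02:41:40.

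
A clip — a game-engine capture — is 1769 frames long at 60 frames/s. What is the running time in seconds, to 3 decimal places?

29.483 seconds

Running time = 1769 × 1/60 = 1769/60 s ≈ 29.483 s.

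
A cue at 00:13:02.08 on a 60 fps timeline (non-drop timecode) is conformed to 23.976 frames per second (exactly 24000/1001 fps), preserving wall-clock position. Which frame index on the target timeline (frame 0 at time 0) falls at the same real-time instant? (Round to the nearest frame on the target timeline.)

Source frame index: (0×3600 + 13×60 + 2) × 60 + 8 = 46928.
Real time: 46928 / (60) = 11732/15 s.
Target frame: (11732/15) × (24000/1001) = 2681600/143 ≈ 18752.448 → 18752.

frame 18752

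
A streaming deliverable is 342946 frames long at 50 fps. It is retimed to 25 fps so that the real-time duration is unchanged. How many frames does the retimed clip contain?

Target frames = source frames × (target rate / source rate) = 342946 × (25)/(50) = 342946 × 1/2 = 171473.

171473 frames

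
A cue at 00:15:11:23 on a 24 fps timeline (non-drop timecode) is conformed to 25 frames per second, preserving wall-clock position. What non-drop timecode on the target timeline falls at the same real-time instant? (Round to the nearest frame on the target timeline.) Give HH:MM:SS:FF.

Source frame index: (0×3600 + 15×60 + 11) × 24 + 23 = 21887.
Real time: 21887 / (24) = 21887/24 s.
Target frame: (21887/24) × (25) = 547175/24 ≈ 22798.958 → 22799.
At 25 labels/s: frame 22799 → 00:15:11:24.

00:15:11:24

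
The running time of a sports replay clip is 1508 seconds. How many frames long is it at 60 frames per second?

90480 frames

Frames = 1508 × 60 = 90480.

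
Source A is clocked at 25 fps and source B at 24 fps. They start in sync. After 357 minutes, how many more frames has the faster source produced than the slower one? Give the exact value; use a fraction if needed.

357 min = 21420 s.
A emits 25 × 21420 = 535500 frames; B emits 24 × 21420 = 514080.
Difference = 21420 frames; B is behind A.

21420 frames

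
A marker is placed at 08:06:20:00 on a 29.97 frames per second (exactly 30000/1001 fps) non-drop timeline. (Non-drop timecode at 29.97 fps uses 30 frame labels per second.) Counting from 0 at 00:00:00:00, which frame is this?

Total seconds to the label: (8 × 3600 + 6 × 60 + 20) = 29180.
Frame index = 29180 × 30 + 0 = 875400.

875400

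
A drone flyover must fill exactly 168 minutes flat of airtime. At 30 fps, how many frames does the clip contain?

168 min = 10080 s.
Frames = 10080 × 30 = 302400.

302400 frames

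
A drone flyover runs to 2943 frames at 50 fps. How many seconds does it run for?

58.86 seconds

Running time = 2943 / (50) = 58.86 s.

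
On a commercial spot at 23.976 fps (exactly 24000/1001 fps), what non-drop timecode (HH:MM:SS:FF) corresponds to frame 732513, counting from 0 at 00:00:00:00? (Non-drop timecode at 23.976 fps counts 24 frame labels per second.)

732513 ÷ 24 = 30521 full seconds, remainder 9 frames.
30521 s = 8 h 28 min 41 s.
Timecode: 08:28:41:09.

08:28:41:09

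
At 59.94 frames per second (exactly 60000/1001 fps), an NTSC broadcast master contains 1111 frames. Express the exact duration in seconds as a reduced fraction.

1112111/60000 seconds

Running time = 1111 ÷ (60000/1001) = 1111 × 1001/60000 = 1112111/60000 s.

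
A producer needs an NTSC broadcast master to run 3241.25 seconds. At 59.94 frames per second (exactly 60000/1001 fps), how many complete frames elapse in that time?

194280 frames

Frames = 3241.25 × 60000/1001 = 194475000/1001 ≈ 194280.7193.
Complete frames: 194280.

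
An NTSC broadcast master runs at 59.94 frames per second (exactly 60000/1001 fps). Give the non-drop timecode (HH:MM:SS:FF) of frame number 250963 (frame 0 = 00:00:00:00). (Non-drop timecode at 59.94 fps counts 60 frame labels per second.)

250963 ÷ 60 = 4182 full seconds, remainder 43 frames.
4182 s = 1 h 9 min 42 s.
Timecode: 01:09:42:43.

01:09:42:43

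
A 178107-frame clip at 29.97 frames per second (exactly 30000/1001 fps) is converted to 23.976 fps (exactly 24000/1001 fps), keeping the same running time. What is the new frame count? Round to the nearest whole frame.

142486 frames

Frames at target rate = 178107 × (24000/1001) / (30000/1001) = 712428/5 ≈ 142485.600.
Nearest whole frame: 142486.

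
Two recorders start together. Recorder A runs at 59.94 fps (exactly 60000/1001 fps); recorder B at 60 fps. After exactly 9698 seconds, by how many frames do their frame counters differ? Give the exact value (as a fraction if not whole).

44760/77 frames

A emits 60000/1001 × 9698 = 44760000/77 frames; B emits 60 × 9698 = 581880.
Difference = 44760/77 frames (≈ 581.2987); B is ahead of A.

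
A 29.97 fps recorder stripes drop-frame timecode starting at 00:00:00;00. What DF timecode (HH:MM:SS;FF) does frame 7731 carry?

Ten DF minutes hold 17982 frames, so frame 7731 lies in block 0 (frames 0–17981) with 7731 frames into that block.
The block's first minute is 1800 frames and the rest 1798 each; 7731 frames reaches minute 4, so 0 × 18 + 4 × 2 = 8 labels have been skipped so far.
Adding those back, label number 7731 + 8 = 7739 at 30 labels/s is 257 s + 29 f = 0 h 4 min 17 s frame 29, i.e. 00:04:17;29.

00:04:17;29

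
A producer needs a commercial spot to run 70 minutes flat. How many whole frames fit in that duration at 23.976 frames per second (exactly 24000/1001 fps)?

100699 frames

70 min = 4200 s.
Frames = 4200 × 24000/1001 = 14400000/143 ≈ 100699.3007.
Complete frames: 100699.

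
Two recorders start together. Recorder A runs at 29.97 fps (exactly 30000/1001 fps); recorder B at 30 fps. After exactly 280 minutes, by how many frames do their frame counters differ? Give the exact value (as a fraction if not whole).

72000/143 frames

280 min = 16800 s.
A emits 30000/1001 × 16800 = 72000000/143 frames; B emits 30 × 16800 = 504000.
Difference = 72000/143 frames (≈ 503.4965); B is ahead of A.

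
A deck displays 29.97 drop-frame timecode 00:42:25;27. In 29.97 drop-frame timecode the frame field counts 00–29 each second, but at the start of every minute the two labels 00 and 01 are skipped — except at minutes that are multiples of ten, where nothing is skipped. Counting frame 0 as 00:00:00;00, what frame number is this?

Complete 10-minute blocks: 4, each 17982 frames → 71928.
Remaining 2 whole minutes in the current block: 1800 + 1 × 1798 = 3598 frames.
Within the current minute: 25 × 30 + 27 − 2 = 775 (labels ;00/;01 skipped at this minute). Total = 71928 + 3598 + 775 = 76301.

76301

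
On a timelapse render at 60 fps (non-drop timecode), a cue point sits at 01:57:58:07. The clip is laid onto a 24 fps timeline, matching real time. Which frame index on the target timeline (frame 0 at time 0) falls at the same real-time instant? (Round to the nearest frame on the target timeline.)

Source frame index: (1×3600 + 57×60 + 58) × 60 + 7 = 424687.
Real time: 424687 / (60) = 424687/60 s.
Target frame: (424687/60) × (24) = 849374/5 ≈ 169874.800 → 169875.

frame 169875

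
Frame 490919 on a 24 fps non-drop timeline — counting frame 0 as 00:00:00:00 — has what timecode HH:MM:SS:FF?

05:40:54:23

490919 ÷ 24 = 20454 full seconds, remainder 23 frames.
20454 s = 5 h 40 min 54 s.
Timecode: 05:40:54:23.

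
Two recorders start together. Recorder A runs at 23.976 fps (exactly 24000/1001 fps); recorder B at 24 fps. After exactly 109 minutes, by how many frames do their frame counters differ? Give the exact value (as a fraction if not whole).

156960/1001 frames

109 min = 6540 s.
A emits 24000/1001 × 6540 = 156960000/1001 frames; B emits 24 × 6540 = 156960.
Difference = 156960/1001 frames (≈ 156.8032); B is ahead of A.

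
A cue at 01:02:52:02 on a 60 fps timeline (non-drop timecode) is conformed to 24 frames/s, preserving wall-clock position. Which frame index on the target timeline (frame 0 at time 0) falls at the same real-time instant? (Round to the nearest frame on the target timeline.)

Source frame index: (1×3600 + 2×60 + 52) × 60 + 2 = 226322.
Real time: 226322 / (60) = 113161/30 s.
Target frame: (113161/30) × (24) = 452644/5 ≈ 90528.800 → 90529.

frame 90529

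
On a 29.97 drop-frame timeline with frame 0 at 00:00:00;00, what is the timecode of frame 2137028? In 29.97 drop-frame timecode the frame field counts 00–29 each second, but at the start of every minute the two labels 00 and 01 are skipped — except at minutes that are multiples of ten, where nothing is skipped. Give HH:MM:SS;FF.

Ten DF minutes hold 17982 frames, so frame 2137028 lies in block 118 (frames 2121876–2139857) with 15152 frames into that block.
The block's first minute is 1800 frames and the rest 1798 each; 15152 frames reaches minute 8, so 118 × 18 + 8 × 2 = 2140 labels have been skipped so far.
Adding those back, label number 2137028 + 2140 = 2139168 at 30 labels/s is 71305 s + 18 f = 19 h 48 min 25 s frame 18, i.e. 19:48:25;18.

19:48:25;18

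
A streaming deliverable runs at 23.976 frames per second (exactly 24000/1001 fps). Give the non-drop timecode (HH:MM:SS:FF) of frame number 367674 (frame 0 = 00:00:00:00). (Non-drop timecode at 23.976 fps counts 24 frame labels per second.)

367674 ÷ 24 = 15319 full seconds, remainder 18 frames.
15319 s = 4 h 15 min 19 s.
Timecode: 04:15:19:18.

04:15:19:18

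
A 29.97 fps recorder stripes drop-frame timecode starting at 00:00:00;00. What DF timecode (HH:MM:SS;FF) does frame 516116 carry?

04:47:01;04

Ten DF minutes hold 17982 frames, so frame 516116 lies in block 28 (frames 503496–521477) with 12620 frames into that block.
The block's first minute is 1800 frames and the rest 1798 each; 12620 frames reaches minute 7, so 28 × 18 + 7 × 2 = 518 labels have been skipped so far.
Adding those back, label number 516116 + 518 = 516634 at 30 labels/s is 17221 s + 4 f = 4 h 47 min 1 s frame 4, i.e. 04:47:01;04.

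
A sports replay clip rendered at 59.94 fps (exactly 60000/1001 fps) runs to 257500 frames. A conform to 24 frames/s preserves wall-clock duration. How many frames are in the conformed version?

Target frames = source frames × (target rate / source rate) = 257500 × (24)/(60000/1001) = 257500 × 1001/2500 = 103103.

103103 frames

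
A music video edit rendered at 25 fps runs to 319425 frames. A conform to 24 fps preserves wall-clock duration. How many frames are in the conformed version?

306648 frames

Target frames = source frames × (target rate / source rate) = 319425 × (24)/(25) = 319425 × 24/25 = 306648.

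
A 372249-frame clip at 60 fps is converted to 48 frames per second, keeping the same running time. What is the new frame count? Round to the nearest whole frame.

297799 frames

Frames at target rate = 372249 × (48) / (60) = 1488996/5 ≈ 297799.200.
Nearest whole frame: 297799.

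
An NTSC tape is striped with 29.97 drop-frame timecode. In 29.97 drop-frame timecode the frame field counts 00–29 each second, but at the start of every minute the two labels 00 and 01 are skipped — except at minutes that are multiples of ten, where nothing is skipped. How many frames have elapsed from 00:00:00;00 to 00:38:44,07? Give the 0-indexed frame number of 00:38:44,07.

69657

As if non-drop at 30 labels/s: (0 × 3600 + 38 × 60 + 44) × 30 + 7 = 69727.
Minute boundaries passed: 38; those not divisible by 10: 38 − 3 = 35; dropped labels = 2 × 35 = 70.
Actual frame index = 69727 − 70 = 69657.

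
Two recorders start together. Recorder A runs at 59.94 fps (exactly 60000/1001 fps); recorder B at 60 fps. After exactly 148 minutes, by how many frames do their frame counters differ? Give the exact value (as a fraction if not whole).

532800/1001 frames

148 min = 8880 s.
A emits 60000/1001 × 8880 = 532800000/1001 frames; B emits 60 × 8880 = 532800.
Difference = 532800/1001 frames (≈ 532.2677); B is ahead of A.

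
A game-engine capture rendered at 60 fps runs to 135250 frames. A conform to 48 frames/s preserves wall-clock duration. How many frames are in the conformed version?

Target frames = source frames × (target rate / source rate) = 135250 × (48)/(60) = 135250 × 4/5 = 108200.

108200 frames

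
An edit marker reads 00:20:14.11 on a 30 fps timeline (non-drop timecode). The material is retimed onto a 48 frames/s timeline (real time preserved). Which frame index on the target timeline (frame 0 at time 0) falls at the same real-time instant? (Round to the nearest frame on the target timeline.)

frame 58290

Source frame index: (0×3600 + 20×60 + 14) × 30 + 11 = 36431.
Real time: 36431 / (30) = 36431/30 s.
Target frame: (36431/30) × (48) = 291448/5 ≈ 58289.600 → 58290.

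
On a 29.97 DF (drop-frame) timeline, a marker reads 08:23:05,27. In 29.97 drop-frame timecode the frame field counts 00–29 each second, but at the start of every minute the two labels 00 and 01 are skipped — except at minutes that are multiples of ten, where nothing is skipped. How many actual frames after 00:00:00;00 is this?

904671

Complete 10-minute blocks: 50, each 17982 frames → 899100.
Remaining 3 whole minutes in the current block: 1800 + 2 × 1798 = 5396 frames.
Within the current minute: 5 × 30 + 27 − 2 = 175 (labels ;00/;01 skipped at this minute). Total = 899100 + 5396 + 175 = 904671.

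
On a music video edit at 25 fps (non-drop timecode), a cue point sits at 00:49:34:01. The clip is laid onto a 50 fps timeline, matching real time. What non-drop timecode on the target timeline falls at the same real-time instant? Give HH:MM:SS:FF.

00:49:34:02

Source frame index: (0×3600 + 49×60 + 34) × 25 + 1 = 74351.
Real time: 74351 / (25) = 74351/25 s.
Target frame: (74351/25) × (50) = 148702.
At 50 labels/s: frame 148702 → 00:49:34:02.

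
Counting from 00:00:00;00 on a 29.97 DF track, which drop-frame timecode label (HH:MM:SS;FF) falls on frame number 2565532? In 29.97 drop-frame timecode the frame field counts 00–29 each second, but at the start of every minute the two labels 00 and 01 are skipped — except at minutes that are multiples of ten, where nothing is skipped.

Each 10-minute DF block holds 10 × 60 × 30 − 9 × 2 = 17982 frames. 2565532 ÷ 17982 → 142 full blocks, remainder 12088.
Within the partial block the first minute is 1800 frames and each further minute 1798, so 6 further minute boundaries passed. Total skipped labels = 18 × 142 + 2 × 6 = 2568.
Non-drop label index = 2565532 + 2568 = 2568100; at 30 labels/s that is 23:46:43:10, i.e. DF 23:46:43;10.

23:46:43;10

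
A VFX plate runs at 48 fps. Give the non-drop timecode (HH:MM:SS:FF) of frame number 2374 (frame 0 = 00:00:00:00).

2374 ÷ 48 = 49 full seconds, remainder 22 frames.
49 s = 0 h 0 min 49 s.
Timecode: 00:00:49:22.

00:00:49:22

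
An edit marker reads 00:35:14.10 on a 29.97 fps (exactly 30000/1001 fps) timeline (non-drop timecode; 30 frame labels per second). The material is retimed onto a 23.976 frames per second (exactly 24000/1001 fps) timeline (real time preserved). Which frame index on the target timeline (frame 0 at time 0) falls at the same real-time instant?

Source frame index: (0×3600 + 35×60 + 14) × 30 + 10 = 63430.
Real time: 63430 / (30000/1001) = 6349343/3000 s.
Target frame: (6349343/3000) × (24000/1001) = 50744.

frame 50744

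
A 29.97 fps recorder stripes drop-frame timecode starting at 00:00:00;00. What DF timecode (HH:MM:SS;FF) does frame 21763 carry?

Each 10-minute DF block holds 10 × 60 × 30 − 9 × 2 = 17982 frames. 21763 ÷ 17982 → 1 full block, remainder 3781.
Within the partial block the first minute is 1800 frames and each further minute 1798, so 2 further minute boundaries passed. Total skipped labels = 18 × 1 + 2 × 2 = 22.
Non-drop label index = 21763 + 22 = 21785; at 30 labels/s that is 00:12:06:05, i.e. DF 00:12:06;05.

00:12:06;05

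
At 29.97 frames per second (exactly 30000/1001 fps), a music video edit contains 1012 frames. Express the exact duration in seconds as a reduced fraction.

253253/7500 seconds

Running time = 1012 ÷ (30000/1001) = 1012 × 1001/30000 = 253253/7500 s.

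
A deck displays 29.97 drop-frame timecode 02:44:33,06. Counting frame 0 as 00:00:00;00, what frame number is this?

As if non-drop at 30 labels/s: (2 × 3600 + 44 × 60 + 33) × 30 + 6 = 296196.
Minute boundaries passed: 164; those not divisible by 10: 164 − 16 = 148; dropped labels = 2 × 148 = 296.
Actual frame index = 296196 − 296 = 295900.

295900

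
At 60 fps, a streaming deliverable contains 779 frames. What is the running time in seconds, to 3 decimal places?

12.983 seconds

Running time = 779 × 1/60 = 779/60 s ≈ 12.983 s.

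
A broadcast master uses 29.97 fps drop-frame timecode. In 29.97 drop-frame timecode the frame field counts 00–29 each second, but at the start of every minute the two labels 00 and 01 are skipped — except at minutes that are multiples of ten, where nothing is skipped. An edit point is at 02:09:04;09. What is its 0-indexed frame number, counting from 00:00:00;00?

As if non-drop at 30 labels/s: (2 × 3600 + 9 × 60 + 4) × 30 + 9 = 232329.
Minute boundaries passed: 129; those not divisible by 10: 129 − 12 = 117; dropped labels = 2 × 117 = 234.
Actual frame index = 232329 − 234 = 232095.

232095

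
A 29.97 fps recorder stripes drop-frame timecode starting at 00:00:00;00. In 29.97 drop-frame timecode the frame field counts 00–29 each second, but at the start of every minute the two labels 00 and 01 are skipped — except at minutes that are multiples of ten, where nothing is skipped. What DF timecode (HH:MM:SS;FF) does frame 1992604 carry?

18:28:06;20

Ten DF minutes hold 17982 frames, so frame 1992604 lies in block 110 (frames 1978020–1996001) with 14584 frames into that block.
The block's first minute is 1800 frames and the rest 1798 each; 14584 frames reaches minute 8, so 110 × 18 + 8 × 2 = 1996 labels have been skipped so far.
Adding those back, label number 1992604 + 1996 = 1994600 at 30 labels/s is 66486 s + 20 f = 18 h 28 min 6 s frame 20, i.e. 18:28:06;20.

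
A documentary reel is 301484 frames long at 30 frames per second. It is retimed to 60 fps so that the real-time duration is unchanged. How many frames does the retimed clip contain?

Target frames = source frames × (target rate / source rate) = 301484 × (60)/(30) = 301484 × 2 = 602968.

602968 frames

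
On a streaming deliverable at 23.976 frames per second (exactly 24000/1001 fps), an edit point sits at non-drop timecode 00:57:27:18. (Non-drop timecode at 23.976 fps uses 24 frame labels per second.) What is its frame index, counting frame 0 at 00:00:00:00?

Total seconds to the label: (0 × 3600 + 57 × 60 + 27) = 3447.
Frame index = 3447 × 24 + 18 = 82746.

82746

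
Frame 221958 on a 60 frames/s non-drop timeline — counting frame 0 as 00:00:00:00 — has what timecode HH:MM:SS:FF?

01:01:39:18

221958 ÷ 60 = 3699 full seconds, remainder 18 frames.
3699 s = 1 h 1 min 39 s.
Timecode: 01:01:39:18.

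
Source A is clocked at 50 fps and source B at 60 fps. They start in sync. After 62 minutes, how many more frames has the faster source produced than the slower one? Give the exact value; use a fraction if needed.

37200 frames

62 min = 3720 s.
A emits 50 × 3720 = 186000 frames; B emits 60 × 3720 = 223200.
Difference = 37200 frames; B is ahead of A.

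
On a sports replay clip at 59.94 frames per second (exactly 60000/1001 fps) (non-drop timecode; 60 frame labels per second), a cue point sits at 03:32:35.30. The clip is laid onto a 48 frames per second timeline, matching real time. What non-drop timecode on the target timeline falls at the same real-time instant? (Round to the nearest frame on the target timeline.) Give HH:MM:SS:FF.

03:32:48:12

Source frame index: (3×3600 + 32×60 + 35) × 60 + 30 = 765330.
Real time: 765330 / (60000/1001) = 25536511/2000 s.
Target frame: (25536511/2000) × (48) = 76609533/125 ≈ 612876.264 → 612876.
At 48 labels/s: frame 612876 → 03:32:48:12.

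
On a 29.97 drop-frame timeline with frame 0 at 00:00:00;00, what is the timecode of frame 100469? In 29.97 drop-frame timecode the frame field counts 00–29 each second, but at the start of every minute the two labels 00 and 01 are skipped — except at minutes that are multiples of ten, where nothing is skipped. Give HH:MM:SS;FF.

Ten DF minutes hold 17982 frames, so frame 100469 lies in block 5 (frames 89910–107891) with 10559 frames into that block.
The block's first minute is 1800 frames and the rest 1798 each; 10559 frames reaches minute 5, so 5 × 18 + 5 × 2 = 100 labels have been skipped so far.
Adding those back, label number 100469 + 100 = 100569 at 30 labels/s is 3352 s + 9 f = 0 h 55 min 52 s frame 9, i.e. 00:55:52;09.

00:55:52;09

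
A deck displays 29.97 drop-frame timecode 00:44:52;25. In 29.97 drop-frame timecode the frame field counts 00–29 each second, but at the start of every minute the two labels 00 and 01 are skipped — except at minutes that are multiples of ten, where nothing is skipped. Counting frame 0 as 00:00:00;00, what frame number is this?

80705

Complete 10-minute blocks: 4, each 17982 frames → 71928.
Remaining 4 whole minutes in the current block: 1800 + 3 × 1798 = 7194 frames.
Within the current minute: 52 × 30 + 25 − 2 = 1583 (labels ;00/;01 skipped at this minute). Total = 71928 + 7194 + 1583 = 80705.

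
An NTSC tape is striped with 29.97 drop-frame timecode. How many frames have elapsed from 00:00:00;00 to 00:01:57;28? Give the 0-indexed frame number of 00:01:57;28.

Complete 10-minute blocks: 0, each 17982 frames → 0.
Remaining 1 whole minute in the current block: 1800 + 0 × 1798 = 1800 frames.
Within the current minute: 57 × 30 + 28 − 2 = 1736 (labels ;00/;01 skipped at this minute). Total = 0 + 1800 + 1736 = 3536.

3536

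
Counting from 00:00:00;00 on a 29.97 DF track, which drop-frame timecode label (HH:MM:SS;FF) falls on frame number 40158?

Ten DF minutes hold 17982 frames, so frame 40158 lies in block 2 (frames 35964–53945) with 4194 frames into that block.
The block's first minute is 1800 frames and the rest 1798 each; 4194 frames reaches minute 2, so 2 × 18 + 2 × 2 = 40 labels have been skipped so far.
Adding those back, label number 40158 + 40 = 40198 at 30 labels/s is 1339 s + 28 f = 0 h 22 min 19 s frame 28, i.e. 00:22:19;28.

00:22:19;28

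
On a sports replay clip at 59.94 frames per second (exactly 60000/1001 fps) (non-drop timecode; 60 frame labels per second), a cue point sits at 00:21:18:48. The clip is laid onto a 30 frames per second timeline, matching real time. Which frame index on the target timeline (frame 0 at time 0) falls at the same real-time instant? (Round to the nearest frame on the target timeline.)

frame 38402

Source frame index: (0×3600 + 21×60 + 18) × 60 + 48 = 76728.
Real time: 76728 / (60000/1001) = 3200197/2500 s.
Target frame: (3200197/2500) × (30) = 9600591/250 ≈ 38402.364 → 38402.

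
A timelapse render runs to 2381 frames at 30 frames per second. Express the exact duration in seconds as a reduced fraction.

2381/30 seconds

Running time = 2381 ÷ (30) = 2381 × 1/30 = 2381/30 s.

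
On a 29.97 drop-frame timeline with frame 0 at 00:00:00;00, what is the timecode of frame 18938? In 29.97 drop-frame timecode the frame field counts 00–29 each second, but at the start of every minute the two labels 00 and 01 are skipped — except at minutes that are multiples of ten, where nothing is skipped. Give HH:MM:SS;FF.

00:10:31;26

Ten DF minutes hold 17982 frames, so frame 18938 lies in block 1 (frames 17982–35963) with 956 frames into that block.
The block's first minute is 1800 frames and the rest 1798 each; 956 frames reaches minute 0, so 1 × 18 + 0 × 2 = 18 labels have been skipped so far.
Adding those back, label number 18938 + 18 = 18956 at 30 labels/s is 631 s + 26 f = 0 h 10 min 31 s frame 26, i.e. 00:10:31;26.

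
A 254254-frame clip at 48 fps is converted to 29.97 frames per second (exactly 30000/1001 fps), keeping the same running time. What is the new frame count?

Target frames = source frames × (target rate / source rate) = 254254 × (30000/1001)/(48) = 254254 × 625/1001 = 158750.

158750 frames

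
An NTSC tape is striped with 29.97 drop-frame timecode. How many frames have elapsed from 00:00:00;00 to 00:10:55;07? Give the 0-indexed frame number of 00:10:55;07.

Complete 10-minute blocks: 1, each 17982 frames → 17982.
Remaining 0 whole minutes in the current block: 0 frames.
Within the current minute: 55 × 30 + 7 = 1657. Total = 17982 + 0 + 1657 = 19639.

19639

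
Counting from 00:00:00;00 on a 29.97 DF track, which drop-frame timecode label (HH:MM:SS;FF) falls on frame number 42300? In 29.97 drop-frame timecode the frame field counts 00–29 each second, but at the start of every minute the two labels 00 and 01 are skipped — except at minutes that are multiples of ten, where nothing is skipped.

Ten DF minutes hold 17982 frames, so frame 42300 lies in block 2 (frames 35964–53945) with 6336 frames into that block.
The block's first minute is 1800 frames and the rest 1798 each; 6336 frames reaches minute 3, so 2 × 18 + 3 × 2 = 42 labels have been skipped so far.
Adding those back, label number 42300 + 42 = 42342 at 30 labels/s is 1411 s + 12 f = 0 h 23 min 31 s frame 12, i.e. 00:23:31;12.

00:23:31;12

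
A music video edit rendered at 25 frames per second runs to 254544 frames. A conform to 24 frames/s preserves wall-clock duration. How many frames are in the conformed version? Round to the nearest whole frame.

244362 frames

Frames at target rate = 254544 × (24) / (25) = 6109056/25 ≈ 244362.240.
Nearest whole frame: 244362.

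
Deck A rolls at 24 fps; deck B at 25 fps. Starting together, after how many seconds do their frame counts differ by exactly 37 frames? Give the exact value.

37 seconds

The gap grows by |25 − 24| = 1 frame per second.
Time for a 37-frame gap: 37 ÷ (1) = 37 s.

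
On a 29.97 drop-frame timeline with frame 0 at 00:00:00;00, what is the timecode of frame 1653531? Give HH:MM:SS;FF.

Ten DF minutes hold 17982 frames, so frame 1653531 lies in block 91 (frames 1636362–1654343) with 17169 frames into that block.
The block's first minute is 1800 frames and the rest 1798 each; 17169 frames reaches minute 9, so 91 × 18 + 9 × 2 = 1656 labels have been skipped so far.
Adding those back, label number 1653531 + 1656 = 1655187 at 30 labels/s is 55172 s + 27 f = 15 h 19 min 32 s frame 27, i.e. 15:19:32;27.

15:19:32;27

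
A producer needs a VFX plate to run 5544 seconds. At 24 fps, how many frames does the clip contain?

Frames = 5544 × 24 = 133056.

133056 frames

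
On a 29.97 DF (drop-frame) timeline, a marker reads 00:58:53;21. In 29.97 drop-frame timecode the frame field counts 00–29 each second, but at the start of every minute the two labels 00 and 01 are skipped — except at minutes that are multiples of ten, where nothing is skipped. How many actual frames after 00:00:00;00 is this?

Complete 10-minute blocks: 5, each 17982 frames → 89910.
Remaining 8 whole minutes in the current block: 1800 + 7 × 1798 = 14386 frames.
Within the current minute: 53 × 30 + 21 − 2 = 1609 (labels ;00/;01 skipped at this minute). Total = 89910 + 14386 + 1609 = 105905.

105905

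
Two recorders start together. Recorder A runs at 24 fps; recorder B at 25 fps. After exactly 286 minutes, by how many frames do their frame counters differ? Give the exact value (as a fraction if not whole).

286 min = 17160 s.
A emits 24 × 17160 = 411840 frames; B emits 25 × 17160 = 429000.
Difference = 17160 frames; B is ahead of A.

17160 frames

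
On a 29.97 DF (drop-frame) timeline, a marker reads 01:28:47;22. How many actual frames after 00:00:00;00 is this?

As if non-drop at 30 labels/s: (1 × 3600 + 28 × 60 + 47) × 30 + 22 = 159832.
Minute boundaries passed: 88; those not divisible by 10: 88 − 8 = 80; dropped labels = 2 × 80 = 160.
Actual frame index = 159832 − 160 = 159672.

159672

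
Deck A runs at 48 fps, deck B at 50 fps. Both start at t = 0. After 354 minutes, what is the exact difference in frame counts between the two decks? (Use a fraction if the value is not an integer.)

354 min = 21240 s.
A emits 48 × 21240 = 1019520 frames; B emits 50 × 21240 = 1062000.
Difference = 42480 frames; B is ahead of A.

42480 frames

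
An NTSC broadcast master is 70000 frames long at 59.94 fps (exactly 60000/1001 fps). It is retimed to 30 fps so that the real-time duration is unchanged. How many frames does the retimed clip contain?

Target frames = source frames × (target rate / source rate) = 70000 × (30)/(60000/1001) = 70000 × 1001/2000 = 35035.

35035 frames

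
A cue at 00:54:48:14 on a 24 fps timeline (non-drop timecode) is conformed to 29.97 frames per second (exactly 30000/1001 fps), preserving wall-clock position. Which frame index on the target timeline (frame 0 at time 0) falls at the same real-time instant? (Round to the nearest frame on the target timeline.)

frame 98559

Source frame index: (0×3600 + 54×60 + 48) × 24 + 14 = 78926.
Real time: 78926 / (24) = 39463/12 s.
Target frame: (39463/12) × (30000/1001) = 98657500/1001 ≈ 98558.941 → 98559.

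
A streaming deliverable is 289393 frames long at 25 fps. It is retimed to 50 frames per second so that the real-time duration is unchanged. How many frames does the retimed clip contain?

Target frames = source frames × (target rate / source rate) = 289393 × (50)/(25) = 289393 × 2 = 578786.

578786 frames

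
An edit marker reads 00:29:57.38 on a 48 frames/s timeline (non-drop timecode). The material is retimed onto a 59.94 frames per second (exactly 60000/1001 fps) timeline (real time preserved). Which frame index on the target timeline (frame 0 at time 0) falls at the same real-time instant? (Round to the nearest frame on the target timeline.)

Source frame index: (0×3600 + 29×60 + 57) × 48 + 38 = 86294.
Real time: 86294 / (48) = 43147/24 s.
Target frame: (43147/24) × (60000/1001) = 8297500/77 ≈ 107759.740 → 107760.

frame 107760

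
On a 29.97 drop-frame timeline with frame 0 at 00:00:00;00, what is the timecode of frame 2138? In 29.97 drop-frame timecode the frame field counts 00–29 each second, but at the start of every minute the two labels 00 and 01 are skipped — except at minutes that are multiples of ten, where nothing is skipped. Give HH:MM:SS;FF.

00:01:11;10

Ten DF minutes hold 17982 frames, so frame 2138 lies in block 0 (frames 0–17981) with 2138 frames into that block.
The block's first minute is 1800 frames and the rest 1798 each; 2138 frames reaches minute 1, so 0 × 18 + 1 × 2 = 2 labels have been skipped so far.
Adding those back, label number 2138 + 2 = 2140 at 30 labels/s is 71 s + 10 f = 0 h 1 min 11 s frame 10, i.e. 00:01:11;10.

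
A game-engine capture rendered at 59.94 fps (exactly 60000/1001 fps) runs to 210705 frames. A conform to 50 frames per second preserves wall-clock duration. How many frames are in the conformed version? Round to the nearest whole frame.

175763 frames

Frames at target rate = 210705 × (50) / (60000/1001) = 14061047/80 ≈ 175763.087.
Nearest whole frame: 175763.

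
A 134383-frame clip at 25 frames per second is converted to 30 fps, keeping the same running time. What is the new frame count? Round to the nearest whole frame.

Frames at target rate = 134383 × (30) / (25) = 806298/5 ≈ 161259.600.
Nearest whole frame: 161260.

161260 frames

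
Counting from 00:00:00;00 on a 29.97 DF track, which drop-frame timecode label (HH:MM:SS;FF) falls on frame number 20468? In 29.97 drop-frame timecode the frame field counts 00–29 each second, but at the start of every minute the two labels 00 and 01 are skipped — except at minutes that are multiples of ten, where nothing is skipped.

00:11:22;28

Ten DF minutes hold 17982 frames, so frame 20468 lies in block 1 (frames 17982–35963) with 2486 frames into that block.
The block's first minute is 1800 frames and the rest 1798 each; 2486 frames reaches minute 1, so 1 × 18 + 1 × 2 = 20 labels have been skipped so far.
Adding those back, label number 20468 + 20 = 20488 at 30 labels/s is 682 s + 28 f = 0 h 11 min 22 s frame 28, i.e. 00:11:22;28.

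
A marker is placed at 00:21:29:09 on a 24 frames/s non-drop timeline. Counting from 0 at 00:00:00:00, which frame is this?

frame 30945

Total seconds to the label: (0 × 3600 + 21 × 60 + 29) = 1289.
Frame index = 1289 × 24 + 9 = 30945.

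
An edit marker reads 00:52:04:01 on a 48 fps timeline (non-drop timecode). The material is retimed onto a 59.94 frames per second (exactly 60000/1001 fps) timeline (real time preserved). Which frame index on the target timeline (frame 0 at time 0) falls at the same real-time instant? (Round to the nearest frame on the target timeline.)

Source frame index: (0×3600 + 52×60 + 4) × 48 + 1 = 149953.
Real time: 149953 / (48) = 149953/48 s.
Target frame: (149953/48) × (60000/1001) = 187441250/1001 ≈ 187253.996 → 187254.

frame 187254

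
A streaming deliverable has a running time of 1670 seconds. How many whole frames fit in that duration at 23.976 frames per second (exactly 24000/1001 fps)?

40039 frames

Frames = 1670 × 24000/1001 = 40080000/1001 ≈ 40039.9600.
Complete frames: 40039.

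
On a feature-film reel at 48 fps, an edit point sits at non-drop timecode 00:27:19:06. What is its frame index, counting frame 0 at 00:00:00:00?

Total seconds to the label: (0 × 3600 + 27 × 60 + 19) = 1639.
Frame index = 1639 × 48 + 6 = 78678.

78678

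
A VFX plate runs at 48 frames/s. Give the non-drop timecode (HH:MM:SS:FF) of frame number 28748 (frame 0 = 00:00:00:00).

28748 ÷ 48 = 598 full seconds, remainder 44 frames.
598 s = 0 h 9 min 58 s.
Timecode: 00:09:58:44.

00:09:58:44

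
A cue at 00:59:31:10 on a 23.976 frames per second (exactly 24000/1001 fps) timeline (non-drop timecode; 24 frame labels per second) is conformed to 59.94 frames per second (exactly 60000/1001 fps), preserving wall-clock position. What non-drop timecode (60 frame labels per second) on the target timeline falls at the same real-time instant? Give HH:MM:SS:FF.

00:59:31:25

Source frame index: (0×3600 + 59×60 + 31) × 24 + 10 = 85714.
Real time: 85714 / (24000/1001) = 42899857/12000 s.
Target frame: (42899857/12000) × (60000/1001) = 214285.
At 60 labels/s: frame 214285 → 00:59:31:25.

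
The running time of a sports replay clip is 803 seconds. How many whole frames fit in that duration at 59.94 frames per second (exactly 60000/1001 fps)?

Frames = 803 × 60000/1001 = 4380000/91 ≈ 48131.8681.
Complete frames: 48131.

48131 frames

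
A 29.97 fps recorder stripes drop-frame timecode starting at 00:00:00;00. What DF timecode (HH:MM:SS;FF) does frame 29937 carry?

Ten DF minutes hold 17982 frames, so frame 29937 lies in block 1 (frames 17982–35963) with 11955 frames into that block.
The block's first minute is 1800 frames and the rest 1798 each; 11955 frames reaches minute 6, so 1 × 18 + 6 × 2 = 30 labels have been skipped so far.
Adding those back, label number 29937 + 30 = 29967 at 30 labels/s is 998 s + 27 f = 0 h 16 min 38 s frame 27, i.e. 00:16:38;27.

00:16:38;27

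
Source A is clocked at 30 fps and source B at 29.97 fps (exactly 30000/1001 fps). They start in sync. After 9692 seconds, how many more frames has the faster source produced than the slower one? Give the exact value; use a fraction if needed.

290760/1001 frames

A emits 30 × 9692 = 290760 frames; B emits 30000/1001 × 9692 = 290760000/1001.
Difference = 290760/1001 frames (≈ 290.4695); B is behind A.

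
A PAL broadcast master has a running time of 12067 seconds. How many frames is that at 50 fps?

603350 frames

Frames = 12067 × 50 = 603350.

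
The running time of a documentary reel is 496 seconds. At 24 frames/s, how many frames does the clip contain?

11904 frames

Frames = 496 × 24 = 11904.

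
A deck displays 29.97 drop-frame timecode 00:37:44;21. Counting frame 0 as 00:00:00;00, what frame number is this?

67873

Complete 10-minute blocks: 3, each 17982 frames → 53946.
Remaining 7 whole minutes in the current block: 1800 + 6 × 1798 = 12588 frames.
Within the current minute: 44 × 30 + 21 − 2 = 1339 (labels ;00/;01 skipped at this minute). Total = 53946 + 12588 + 1339 = 67873.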